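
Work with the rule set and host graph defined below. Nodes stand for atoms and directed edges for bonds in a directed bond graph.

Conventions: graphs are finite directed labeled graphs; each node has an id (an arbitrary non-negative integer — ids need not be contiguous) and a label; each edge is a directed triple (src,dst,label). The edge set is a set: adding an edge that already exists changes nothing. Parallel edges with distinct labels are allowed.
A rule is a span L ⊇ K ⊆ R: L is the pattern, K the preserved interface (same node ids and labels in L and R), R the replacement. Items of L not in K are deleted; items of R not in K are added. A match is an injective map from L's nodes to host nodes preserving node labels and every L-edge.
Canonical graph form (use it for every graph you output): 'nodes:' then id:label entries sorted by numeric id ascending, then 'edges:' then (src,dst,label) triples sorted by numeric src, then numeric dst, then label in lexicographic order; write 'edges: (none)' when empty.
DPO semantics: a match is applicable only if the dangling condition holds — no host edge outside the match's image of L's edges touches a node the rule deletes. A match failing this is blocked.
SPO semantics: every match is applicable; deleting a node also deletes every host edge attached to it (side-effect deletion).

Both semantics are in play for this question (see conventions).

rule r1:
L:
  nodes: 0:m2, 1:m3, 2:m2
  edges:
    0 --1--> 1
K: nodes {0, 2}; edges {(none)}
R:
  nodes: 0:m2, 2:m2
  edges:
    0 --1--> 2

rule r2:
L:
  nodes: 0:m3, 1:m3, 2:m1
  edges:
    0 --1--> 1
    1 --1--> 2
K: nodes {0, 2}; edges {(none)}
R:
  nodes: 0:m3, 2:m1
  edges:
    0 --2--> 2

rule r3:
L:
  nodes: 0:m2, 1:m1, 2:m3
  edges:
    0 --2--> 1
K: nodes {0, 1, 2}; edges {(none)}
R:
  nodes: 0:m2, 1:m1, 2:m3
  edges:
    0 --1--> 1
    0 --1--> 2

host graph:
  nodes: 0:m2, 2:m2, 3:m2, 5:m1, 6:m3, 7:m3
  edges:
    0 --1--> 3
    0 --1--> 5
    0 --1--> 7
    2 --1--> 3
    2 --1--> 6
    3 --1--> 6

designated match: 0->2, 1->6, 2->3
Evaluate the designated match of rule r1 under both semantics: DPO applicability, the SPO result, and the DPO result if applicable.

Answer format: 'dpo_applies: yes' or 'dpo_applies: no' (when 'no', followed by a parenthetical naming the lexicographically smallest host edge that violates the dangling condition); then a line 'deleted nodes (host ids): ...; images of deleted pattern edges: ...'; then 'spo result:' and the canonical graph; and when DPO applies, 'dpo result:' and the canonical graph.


dpo_applies: no
(the rule deletes node 6, which keeps host edge (3,6,1) outside the match image — the dangling condition fails, DPO blocks; SPO proceeds and side-deletes such edges)
deleted nodes (host ids): 6; images of deleted pattern edges: (2,6,1)
spo result:
nodes: 0:m2, 2:m2, 3:m2, 5:m1, 7:m3
edges: (0,3,1); (0,5,1); (0,7,1); (2,3,1)


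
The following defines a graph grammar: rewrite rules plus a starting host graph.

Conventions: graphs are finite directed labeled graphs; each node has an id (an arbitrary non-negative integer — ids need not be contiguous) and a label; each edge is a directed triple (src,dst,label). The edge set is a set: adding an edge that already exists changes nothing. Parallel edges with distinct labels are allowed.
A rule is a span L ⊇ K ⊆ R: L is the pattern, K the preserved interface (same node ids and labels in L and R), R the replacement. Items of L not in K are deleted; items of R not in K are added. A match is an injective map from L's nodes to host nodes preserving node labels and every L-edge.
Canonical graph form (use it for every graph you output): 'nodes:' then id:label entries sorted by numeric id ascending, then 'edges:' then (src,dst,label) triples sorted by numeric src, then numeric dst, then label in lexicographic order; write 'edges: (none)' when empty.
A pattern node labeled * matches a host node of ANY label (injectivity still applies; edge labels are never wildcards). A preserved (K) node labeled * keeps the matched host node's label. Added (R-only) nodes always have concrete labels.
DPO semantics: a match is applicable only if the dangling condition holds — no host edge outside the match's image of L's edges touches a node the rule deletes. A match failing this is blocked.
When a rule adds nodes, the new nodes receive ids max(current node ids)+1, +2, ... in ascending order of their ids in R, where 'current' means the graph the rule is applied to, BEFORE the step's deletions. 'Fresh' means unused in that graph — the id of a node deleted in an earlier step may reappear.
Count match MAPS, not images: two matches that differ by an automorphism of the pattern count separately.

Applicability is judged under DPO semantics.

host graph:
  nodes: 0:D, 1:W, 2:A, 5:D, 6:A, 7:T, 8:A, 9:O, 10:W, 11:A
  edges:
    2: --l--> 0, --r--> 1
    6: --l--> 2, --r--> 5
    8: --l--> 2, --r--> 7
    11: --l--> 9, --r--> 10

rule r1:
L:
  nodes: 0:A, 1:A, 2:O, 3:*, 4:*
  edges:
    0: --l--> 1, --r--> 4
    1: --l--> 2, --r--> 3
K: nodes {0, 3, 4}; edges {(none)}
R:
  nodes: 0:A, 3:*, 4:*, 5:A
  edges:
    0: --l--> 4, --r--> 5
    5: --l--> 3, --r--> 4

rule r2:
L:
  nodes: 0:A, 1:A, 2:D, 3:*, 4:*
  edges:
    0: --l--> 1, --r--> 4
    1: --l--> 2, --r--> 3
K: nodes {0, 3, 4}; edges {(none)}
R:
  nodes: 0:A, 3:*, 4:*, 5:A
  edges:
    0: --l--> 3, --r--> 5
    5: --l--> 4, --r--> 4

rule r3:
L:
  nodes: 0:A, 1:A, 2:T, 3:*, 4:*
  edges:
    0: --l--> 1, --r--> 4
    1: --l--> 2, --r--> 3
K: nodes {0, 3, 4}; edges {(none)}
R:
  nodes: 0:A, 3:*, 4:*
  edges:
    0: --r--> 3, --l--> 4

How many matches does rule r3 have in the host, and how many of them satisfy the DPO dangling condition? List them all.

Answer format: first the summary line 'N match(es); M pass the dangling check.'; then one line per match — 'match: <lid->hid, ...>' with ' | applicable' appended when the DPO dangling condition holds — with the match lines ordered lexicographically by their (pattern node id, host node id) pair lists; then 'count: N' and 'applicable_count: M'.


0 match(es); 0 pass the dangling check.
count: 0
applicable_count: 0


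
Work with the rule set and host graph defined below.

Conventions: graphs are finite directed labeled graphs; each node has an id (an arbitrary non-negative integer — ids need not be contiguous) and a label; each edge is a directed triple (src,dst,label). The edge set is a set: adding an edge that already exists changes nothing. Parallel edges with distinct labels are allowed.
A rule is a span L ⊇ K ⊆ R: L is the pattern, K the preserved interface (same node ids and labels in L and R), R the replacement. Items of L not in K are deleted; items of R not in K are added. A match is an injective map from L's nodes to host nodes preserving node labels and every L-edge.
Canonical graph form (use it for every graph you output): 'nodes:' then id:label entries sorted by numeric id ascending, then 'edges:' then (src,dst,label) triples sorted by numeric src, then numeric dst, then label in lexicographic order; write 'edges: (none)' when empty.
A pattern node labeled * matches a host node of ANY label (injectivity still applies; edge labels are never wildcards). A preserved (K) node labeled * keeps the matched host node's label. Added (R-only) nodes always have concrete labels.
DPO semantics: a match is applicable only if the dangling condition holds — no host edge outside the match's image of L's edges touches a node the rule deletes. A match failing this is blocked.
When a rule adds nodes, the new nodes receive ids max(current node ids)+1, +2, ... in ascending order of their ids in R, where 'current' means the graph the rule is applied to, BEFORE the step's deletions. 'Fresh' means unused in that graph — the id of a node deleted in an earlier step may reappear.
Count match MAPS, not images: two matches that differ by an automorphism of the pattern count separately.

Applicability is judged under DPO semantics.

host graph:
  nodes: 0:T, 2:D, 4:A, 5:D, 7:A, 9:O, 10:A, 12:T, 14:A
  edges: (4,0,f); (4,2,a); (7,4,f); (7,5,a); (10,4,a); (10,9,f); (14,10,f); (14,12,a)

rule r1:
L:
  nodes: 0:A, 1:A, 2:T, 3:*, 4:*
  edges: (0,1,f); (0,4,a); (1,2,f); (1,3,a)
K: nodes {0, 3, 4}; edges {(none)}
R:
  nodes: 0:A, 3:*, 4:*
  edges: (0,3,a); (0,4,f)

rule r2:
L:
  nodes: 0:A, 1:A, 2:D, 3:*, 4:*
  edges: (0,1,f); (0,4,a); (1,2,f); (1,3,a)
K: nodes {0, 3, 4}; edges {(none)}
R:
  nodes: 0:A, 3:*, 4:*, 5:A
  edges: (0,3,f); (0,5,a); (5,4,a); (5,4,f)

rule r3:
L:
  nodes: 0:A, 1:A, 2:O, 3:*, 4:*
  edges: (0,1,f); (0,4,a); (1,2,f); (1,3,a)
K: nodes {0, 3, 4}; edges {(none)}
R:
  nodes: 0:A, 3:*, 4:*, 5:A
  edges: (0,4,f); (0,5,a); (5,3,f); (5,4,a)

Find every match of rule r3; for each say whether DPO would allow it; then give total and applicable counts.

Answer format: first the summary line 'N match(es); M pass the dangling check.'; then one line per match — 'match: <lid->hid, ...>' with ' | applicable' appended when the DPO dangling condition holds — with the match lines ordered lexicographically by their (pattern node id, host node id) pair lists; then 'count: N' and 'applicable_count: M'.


1 match(es); 1 pass the dangling check.
match: 0->14, 1->10, 2->9, 3->4, 4->12 | applicable
count: 1
applicable_count: 1


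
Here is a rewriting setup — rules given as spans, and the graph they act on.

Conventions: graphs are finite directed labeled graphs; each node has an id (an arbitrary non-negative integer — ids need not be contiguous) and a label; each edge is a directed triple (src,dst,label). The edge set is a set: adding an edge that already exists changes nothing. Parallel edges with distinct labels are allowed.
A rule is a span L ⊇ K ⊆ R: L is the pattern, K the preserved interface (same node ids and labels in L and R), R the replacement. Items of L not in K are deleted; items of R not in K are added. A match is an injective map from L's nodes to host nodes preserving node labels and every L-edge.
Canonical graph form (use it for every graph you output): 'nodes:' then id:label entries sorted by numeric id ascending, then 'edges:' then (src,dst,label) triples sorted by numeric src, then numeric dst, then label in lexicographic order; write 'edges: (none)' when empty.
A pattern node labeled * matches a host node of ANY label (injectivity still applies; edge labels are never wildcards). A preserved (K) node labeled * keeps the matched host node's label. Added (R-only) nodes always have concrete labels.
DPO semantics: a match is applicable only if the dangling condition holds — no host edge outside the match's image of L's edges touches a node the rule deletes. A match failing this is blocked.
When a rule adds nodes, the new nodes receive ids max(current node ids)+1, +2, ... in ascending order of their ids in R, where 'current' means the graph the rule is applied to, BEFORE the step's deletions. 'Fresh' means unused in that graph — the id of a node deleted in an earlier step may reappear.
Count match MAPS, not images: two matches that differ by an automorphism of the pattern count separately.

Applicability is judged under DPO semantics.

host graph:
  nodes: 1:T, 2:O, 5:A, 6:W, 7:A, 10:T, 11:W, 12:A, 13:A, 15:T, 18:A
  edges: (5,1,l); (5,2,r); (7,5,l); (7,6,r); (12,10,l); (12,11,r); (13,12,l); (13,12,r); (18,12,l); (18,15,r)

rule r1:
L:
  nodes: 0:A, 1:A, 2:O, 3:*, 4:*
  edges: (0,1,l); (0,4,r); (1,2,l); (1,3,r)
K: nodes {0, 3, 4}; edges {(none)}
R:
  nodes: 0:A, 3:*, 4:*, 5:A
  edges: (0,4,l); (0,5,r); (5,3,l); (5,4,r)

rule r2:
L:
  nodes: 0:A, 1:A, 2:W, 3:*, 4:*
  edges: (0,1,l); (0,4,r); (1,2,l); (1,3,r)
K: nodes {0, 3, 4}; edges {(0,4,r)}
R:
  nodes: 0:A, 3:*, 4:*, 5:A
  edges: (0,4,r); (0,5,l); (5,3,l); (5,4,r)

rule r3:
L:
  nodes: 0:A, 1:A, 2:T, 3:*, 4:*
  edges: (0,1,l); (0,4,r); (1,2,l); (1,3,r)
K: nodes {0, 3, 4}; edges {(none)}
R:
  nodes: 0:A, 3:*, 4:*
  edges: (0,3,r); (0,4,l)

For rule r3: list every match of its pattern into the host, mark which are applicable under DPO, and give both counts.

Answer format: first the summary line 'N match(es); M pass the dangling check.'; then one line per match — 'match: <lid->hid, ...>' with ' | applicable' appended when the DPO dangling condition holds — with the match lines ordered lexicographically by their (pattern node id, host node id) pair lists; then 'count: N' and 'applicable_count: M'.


2 match(es); 1 pass the dangling check.
match: 0->7, 1->5, 2->1, 3->2, 4->6 | applicable
match: 0->18, 1->12, 2->10, 3->11, 4->15
count: 2
applicable_count: 1


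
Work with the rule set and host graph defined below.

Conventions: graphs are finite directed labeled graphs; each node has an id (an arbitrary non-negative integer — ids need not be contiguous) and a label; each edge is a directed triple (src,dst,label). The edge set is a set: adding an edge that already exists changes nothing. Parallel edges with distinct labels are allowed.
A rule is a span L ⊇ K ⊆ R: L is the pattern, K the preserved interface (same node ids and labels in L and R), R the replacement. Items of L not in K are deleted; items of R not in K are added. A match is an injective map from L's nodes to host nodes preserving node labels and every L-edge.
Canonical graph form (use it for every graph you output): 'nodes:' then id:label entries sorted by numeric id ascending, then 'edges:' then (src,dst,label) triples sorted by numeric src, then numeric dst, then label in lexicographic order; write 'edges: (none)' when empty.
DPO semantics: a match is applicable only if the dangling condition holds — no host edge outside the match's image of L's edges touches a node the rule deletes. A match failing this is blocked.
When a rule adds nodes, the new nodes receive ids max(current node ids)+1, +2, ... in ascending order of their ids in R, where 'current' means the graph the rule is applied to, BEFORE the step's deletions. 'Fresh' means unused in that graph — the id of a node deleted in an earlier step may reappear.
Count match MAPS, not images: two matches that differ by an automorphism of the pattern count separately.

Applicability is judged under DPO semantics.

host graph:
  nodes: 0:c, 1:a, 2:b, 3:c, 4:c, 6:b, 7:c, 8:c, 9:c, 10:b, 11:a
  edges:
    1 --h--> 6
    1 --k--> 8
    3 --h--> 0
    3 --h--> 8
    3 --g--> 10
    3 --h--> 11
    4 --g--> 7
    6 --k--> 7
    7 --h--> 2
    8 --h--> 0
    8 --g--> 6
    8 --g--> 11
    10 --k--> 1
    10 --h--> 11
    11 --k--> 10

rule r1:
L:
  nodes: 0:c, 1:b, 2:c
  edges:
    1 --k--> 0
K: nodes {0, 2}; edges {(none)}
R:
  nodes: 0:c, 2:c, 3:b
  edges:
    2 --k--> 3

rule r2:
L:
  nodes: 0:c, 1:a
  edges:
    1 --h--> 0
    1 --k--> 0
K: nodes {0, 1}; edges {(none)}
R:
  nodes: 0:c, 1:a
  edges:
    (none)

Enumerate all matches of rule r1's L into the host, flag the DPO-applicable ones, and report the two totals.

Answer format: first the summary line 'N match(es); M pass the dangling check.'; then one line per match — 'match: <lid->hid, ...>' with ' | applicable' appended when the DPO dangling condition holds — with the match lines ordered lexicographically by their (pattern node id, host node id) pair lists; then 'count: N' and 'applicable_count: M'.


5 match(es); 0 pass the dangling check.
match: 0->7, 1->6, 2->0
match: 0->7, 1->6, 2->3
match: 0->7, 1->6, 2->4
match: 0->7, 1->6, 2->8
match: 0->7, 1->6, 2->9
count: 5
applicable_count: 0


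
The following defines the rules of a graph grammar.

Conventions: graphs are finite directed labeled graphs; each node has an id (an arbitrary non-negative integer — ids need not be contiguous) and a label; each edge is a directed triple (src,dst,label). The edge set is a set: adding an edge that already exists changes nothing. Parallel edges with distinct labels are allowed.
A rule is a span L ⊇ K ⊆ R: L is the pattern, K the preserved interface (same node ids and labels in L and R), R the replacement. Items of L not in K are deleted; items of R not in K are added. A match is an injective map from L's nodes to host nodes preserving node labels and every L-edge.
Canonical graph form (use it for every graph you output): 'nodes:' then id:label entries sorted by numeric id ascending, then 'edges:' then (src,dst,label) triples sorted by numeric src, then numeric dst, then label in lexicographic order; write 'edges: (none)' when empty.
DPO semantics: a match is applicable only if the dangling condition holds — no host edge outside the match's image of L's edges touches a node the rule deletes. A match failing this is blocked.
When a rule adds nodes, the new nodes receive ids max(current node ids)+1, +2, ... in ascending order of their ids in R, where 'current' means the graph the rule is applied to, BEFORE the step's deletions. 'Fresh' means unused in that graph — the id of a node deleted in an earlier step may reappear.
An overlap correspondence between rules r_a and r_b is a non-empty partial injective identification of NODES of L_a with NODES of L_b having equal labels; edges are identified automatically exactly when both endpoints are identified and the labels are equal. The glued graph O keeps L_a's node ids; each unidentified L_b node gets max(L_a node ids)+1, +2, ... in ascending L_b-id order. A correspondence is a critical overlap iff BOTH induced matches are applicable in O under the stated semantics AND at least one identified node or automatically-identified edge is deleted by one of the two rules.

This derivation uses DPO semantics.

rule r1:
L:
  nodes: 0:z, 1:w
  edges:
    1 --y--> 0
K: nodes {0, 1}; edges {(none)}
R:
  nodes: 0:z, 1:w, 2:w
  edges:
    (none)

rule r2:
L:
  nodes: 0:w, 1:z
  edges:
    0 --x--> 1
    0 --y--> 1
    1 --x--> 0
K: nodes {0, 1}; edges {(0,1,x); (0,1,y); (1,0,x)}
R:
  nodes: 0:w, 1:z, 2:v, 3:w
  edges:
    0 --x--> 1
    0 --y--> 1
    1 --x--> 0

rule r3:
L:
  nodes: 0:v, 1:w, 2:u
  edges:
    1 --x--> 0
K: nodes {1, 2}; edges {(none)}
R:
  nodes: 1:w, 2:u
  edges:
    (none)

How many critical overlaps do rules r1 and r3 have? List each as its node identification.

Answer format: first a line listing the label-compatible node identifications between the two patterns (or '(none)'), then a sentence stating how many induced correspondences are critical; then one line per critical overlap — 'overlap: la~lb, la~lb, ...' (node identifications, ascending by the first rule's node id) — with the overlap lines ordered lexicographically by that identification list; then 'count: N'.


label-compatible node identifications between L(r1) and L(r3): 1~1
0 of the induced correspondences are critical overlaps of r1 and r3.
count: 0


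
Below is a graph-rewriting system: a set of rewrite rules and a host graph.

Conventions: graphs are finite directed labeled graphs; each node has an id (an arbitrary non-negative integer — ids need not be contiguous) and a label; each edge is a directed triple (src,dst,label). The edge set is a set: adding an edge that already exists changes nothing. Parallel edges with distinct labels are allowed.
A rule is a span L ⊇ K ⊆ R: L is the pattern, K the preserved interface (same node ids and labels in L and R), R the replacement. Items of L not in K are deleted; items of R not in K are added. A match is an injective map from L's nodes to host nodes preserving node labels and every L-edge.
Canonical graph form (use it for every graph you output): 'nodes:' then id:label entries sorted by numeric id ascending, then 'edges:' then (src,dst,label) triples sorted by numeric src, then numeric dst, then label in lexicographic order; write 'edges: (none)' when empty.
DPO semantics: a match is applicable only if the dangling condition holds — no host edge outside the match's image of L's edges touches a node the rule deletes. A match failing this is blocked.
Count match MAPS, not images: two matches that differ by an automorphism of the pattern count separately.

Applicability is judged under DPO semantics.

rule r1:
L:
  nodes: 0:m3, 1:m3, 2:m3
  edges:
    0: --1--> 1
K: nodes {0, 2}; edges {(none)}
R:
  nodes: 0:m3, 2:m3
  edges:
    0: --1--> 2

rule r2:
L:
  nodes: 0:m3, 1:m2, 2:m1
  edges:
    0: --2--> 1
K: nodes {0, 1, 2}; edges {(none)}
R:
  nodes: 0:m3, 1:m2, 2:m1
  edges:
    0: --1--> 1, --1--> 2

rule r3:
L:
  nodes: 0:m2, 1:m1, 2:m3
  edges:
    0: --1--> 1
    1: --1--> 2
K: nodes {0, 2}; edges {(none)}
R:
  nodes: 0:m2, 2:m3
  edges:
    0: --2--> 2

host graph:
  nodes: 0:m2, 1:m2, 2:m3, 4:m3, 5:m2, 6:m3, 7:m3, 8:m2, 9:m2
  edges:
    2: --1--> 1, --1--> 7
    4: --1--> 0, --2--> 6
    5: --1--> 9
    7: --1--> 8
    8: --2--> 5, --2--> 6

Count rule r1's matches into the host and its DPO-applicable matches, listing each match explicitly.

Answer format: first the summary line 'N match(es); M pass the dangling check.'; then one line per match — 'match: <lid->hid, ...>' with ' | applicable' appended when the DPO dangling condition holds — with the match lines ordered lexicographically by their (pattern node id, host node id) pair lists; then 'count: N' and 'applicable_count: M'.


2 match(es); 0 pass the dangling check.
match: 0->2, 1->7, 2->4
match: 0->2, 1->7, 2->6
count: 2
applicable_count: 0


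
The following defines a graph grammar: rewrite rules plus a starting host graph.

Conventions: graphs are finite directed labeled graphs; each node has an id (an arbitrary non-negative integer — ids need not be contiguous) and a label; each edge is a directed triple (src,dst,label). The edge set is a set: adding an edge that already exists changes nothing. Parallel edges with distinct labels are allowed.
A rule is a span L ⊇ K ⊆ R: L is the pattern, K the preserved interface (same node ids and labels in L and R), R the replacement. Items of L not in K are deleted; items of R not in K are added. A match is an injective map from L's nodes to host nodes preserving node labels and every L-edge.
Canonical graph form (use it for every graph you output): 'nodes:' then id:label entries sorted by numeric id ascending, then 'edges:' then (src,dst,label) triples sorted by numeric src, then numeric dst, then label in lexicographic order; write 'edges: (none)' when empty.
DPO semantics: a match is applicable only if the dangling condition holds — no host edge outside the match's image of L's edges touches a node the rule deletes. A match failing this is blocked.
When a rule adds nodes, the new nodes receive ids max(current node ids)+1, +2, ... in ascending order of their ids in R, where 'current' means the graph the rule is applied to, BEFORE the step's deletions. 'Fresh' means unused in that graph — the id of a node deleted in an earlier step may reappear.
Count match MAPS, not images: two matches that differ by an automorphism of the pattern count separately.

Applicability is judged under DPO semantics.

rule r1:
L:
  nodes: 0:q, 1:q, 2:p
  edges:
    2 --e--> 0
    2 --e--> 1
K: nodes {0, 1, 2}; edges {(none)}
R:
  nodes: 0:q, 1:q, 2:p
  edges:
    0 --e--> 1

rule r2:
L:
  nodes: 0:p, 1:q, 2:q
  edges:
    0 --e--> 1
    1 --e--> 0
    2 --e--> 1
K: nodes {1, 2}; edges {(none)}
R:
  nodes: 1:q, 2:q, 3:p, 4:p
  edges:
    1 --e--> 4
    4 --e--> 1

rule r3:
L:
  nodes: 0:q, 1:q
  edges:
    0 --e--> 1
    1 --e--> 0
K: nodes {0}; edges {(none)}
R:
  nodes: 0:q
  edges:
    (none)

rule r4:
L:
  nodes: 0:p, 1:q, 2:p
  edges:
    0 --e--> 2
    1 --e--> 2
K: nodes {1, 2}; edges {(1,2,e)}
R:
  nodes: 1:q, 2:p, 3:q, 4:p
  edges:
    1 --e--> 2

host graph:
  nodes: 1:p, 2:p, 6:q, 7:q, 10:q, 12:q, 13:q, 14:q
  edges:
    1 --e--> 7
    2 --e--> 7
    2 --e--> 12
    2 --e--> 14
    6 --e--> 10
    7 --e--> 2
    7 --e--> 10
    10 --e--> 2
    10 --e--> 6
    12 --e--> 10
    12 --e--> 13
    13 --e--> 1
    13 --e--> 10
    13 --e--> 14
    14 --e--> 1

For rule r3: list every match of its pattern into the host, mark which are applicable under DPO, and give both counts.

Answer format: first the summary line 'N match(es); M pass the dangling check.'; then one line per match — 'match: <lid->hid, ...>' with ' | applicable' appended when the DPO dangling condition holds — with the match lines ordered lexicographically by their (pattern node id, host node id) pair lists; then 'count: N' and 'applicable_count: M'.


2 match(es); 1 pass the dangling check.
match: 0->6, 1->10
match: 0->10, 1->6 | applicable
count: 2
applicable_count: 1


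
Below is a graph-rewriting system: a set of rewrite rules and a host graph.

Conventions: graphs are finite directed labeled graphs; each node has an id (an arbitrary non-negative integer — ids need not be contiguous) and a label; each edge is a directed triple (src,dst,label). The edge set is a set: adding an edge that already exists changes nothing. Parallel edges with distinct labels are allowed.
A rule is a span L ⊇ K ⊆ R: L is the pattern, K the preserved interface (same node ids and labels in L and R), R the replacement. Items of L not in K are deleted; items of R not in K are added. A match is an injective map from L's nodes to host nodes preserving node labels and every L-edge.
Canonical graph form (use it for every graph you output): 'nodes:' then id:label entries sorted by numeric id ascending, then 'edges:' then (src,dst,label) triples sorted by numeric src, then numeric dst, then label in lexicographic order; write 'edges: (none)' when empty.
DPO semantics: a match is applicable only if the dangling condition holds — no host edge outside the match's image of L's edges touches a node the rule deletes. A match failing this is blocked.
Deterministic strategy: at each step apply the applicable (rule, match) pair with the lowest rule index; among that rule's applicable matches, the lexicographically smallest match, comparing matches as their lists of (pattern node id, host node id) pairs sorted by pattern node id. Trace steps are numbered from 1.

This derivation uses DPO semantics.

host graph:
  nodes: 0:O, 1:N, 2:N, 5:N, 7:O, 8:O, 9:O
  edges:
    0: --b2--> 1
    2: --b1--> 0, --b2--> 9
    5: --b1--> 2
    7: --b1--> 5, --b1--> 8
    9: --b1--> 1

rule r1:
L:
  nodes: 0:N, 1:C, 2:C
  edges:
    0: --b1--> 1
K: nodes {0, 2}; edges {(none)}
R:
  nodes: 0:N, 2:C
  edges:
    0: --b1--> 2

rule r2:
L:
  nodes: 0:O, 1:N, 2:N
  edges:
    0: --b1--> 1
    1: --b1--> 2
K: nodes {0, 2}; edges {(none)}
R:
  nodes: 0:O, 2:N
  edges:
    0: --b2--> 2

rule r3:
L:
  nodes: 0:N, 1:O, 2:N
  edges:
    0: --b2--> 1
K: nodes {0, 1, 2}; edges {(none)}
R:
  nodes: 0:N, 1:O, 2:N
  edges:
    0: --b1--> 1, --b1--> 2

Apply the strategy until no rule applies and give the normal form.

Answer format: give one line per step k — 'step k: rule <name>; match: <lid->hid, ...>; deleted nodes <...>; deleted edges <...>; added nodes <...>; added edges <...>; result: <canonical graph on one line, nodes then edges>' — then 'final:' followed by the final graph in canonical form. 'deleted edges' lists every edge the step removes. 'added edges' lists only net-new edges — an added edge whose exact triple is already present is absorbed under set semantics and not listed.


step 1: rule r2; match: 0->7, 1->5, 2->2; deleted nodes 5; deleted edges (5,2,b1); (7,5,b1); added nodes (none); added edges (7,2,b2); result: nodes: 0:O, 1:N, 2:N, 7:O, 8:O, 9:O edges: (0,1,b2); (2,0,b1); (2,9,b2); (7,2,b2); (7,8,b1); (9,1,b1)
step 2: rule r3; match: 0->2, 1->9, 2->1; deleted nodes (none); deleted edges (2,9,b2); added nodes (none); added edges (2,1,b1); (2,9,b1); result: nodes: 0:O, 1:N, 2:N, 7:O, 8:O, 9:O edges: (0,1,b2); (2,0,b1); (2,1,b1); (2,9,b1); (7,2,b2); (7,8,b1); (9,1,b1)
final:
nodes: 0:O, 1:N, 2:N, 7:O, 8:O, 9:O
edges: (0,1,b2); (2,0,b1); (2,1,b1); (2,9,b1); (7,2,b2); (7,8,b1); (9,1,b1)


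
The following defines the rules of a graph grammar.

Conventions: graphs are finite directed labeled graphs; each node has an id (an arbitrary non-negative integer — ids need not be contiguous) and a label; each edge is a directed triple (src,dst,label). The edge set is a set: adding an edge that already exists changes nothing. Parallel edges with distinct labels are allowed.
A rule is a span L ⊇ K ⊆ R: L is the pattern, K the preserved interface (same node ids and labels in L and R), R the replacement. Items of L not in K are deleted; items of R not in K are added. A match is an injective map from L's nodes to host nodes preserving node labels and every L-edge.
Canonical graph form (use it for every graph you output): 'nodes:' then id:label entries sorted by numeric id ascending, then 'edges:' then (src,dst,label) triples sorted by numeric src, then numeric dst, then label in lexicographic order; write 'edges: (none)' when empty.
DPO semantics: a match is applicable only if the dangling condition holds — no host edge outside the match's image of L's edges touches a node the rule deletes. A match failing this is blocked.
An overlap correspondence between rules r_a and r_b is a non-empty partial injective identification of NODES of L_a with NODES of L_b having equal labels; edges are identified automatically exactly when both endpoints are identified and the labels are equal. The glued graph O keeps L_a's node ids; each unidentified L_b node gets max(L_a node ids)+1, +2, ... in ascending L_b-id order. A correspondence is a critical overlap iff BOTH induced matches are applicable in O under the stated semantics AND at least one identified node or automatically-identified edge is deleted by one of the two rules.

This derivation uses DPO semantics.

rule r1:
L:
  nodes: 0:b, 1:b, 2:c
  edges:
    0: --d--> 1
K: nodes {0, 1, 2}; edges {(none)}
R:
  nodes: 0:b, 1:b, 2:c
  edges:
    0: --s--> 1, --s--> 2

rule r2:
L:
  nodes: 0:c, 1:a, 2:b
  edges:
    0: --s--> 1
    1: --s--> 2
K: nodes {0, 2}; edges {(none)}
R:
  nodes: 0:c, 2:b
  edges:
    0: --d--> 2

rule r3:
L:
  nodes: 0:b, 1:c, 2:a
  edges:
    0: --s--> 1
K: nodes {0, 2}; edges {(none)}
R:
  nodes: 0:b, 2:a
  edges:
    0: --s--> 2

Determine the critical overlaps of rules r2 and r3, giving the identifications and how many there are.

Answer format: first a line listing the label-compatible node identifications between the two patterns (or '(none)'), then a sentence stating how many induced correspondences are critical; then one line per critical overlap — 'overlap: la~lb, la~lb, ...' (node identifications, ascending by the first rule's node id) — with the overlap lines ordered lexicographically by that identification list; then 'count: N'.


label-compatible node identifications between L(r2) and L(r3): 0~1, 1~2, 2~0
2 of the induced correspondences are critical overlaps of r2 and r3.
overlap: 1~2
overlap: 1~2, 2~0
count: 2


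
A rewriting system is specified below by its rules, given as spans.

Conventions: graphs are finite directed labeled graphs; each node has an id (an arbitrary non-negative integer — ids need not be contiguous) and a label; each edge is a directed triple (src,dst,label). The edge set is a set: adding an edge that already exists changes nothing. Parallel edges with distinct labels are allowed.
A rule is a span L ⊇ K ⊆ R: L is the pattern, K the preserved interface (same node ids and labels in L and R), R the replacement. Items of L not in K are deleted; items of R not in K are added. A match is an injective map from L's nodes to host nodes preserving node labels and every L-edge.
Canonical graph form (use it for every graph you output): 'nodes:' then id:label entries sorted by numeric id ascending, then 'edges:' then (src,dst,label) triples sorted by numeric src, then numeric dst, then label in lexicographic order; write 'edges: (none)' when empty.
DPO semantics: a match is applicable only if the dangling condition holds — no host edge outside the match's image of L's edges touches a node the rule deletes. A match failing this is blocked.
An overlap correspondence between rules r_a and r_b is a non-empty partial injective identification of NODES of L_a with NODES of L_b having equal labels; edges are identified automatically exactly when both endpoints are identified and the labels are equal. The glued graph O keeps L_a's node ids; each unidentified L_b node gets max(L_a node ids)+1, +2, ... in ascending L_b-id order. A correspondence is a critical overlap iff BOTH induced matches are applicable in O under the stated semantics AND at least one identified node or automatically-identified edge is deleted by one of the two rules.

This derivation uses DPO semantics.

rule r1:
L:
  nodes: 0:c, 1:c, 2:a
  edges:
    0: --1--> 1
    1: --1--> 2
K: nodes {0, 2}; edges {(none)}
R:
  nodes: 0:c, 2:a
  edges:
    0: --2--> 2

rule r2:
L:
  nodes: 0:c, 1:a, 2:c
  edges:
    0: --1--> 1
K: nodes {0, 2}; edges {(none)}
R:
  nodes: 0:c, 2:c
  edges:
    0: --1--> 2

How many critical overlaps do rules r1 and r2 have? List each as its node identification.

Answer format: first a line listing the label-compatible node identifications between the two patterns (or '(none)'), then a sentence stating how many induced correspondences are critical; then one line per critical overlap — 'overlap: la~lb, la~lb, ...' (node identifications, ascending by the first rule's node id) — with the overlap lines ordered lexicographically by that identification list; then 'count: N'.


label-compatible node identifications between L(r1) and L(r2): 0~0, 0~2, 1~0, 1~2, 2~1
4 of the induced correspondences are critical overlaps of r1 and r2.
overlap: 0~0, 1~2
overlap: 0~2, 1~0, 2~1
overlap: 1~0, 2~1
overlap: 1~2
count: 4


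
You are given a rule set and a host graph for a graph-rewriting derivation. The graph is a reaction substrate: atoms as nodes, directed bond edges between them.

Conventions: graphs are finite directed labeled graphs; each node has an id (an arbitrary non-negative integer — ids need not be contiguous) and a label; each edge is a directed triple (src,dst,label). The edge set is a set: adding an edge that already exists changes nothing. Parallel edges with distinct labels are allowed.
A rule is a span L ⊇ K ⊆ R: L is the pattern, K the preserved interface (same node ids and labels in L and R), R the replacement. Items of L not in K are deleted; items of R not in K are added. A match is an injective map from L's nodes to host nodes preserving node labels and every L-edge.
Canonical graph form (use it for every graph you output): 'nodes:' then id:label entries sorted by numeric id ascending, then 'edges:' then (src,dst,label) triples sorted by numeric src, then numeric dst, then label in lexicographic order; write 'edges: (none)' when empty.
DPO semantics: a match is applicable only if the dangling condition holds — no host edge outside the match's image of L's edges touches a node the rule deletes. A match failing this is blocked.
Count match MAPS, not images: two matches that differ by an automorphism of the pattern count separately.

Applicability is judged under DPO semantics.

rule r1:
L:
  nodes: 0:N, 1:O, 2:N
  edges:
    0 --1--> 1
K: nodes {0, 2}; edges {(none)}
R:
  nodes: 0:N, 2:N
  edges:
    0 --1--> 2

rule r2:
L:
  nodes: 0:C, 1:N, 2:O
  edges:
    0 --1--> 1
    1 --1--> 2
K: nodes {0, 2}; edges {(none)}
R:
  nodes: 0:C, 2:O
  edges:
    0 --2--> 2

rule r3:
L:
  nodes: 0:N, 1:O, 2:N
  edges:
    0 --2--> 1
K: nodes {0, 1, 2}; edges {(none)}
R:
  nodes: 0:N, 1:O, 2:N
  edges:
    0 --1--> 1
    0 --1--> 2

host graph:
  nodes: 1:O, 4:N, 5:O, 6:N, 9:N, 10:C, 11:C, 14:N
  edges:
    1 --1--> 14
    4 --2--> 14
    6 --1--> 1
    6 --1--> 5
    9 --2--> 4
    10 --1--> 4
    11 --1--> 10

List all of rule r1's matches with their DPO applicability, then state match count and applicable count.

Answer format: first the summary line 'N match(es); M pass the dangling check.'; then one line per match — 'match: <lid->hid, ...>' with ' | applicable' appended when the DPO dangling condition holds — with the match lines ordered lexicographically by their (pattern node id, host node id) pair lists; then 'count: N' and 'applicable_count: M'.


6 match(es); 3 pass the dangling check.
match: 0->6, 1->1, 2->4
match: 0->6, 1->1, 2->9
match: 0->6, 1->1, 2->14
match: 0->6, 1->5, 2->4 | applicable
match: 0->6, 1->5, 2->9 | applicable
match: 0->6, 1->5, 2->14 | applicable
count: 6
applicable_count: 3


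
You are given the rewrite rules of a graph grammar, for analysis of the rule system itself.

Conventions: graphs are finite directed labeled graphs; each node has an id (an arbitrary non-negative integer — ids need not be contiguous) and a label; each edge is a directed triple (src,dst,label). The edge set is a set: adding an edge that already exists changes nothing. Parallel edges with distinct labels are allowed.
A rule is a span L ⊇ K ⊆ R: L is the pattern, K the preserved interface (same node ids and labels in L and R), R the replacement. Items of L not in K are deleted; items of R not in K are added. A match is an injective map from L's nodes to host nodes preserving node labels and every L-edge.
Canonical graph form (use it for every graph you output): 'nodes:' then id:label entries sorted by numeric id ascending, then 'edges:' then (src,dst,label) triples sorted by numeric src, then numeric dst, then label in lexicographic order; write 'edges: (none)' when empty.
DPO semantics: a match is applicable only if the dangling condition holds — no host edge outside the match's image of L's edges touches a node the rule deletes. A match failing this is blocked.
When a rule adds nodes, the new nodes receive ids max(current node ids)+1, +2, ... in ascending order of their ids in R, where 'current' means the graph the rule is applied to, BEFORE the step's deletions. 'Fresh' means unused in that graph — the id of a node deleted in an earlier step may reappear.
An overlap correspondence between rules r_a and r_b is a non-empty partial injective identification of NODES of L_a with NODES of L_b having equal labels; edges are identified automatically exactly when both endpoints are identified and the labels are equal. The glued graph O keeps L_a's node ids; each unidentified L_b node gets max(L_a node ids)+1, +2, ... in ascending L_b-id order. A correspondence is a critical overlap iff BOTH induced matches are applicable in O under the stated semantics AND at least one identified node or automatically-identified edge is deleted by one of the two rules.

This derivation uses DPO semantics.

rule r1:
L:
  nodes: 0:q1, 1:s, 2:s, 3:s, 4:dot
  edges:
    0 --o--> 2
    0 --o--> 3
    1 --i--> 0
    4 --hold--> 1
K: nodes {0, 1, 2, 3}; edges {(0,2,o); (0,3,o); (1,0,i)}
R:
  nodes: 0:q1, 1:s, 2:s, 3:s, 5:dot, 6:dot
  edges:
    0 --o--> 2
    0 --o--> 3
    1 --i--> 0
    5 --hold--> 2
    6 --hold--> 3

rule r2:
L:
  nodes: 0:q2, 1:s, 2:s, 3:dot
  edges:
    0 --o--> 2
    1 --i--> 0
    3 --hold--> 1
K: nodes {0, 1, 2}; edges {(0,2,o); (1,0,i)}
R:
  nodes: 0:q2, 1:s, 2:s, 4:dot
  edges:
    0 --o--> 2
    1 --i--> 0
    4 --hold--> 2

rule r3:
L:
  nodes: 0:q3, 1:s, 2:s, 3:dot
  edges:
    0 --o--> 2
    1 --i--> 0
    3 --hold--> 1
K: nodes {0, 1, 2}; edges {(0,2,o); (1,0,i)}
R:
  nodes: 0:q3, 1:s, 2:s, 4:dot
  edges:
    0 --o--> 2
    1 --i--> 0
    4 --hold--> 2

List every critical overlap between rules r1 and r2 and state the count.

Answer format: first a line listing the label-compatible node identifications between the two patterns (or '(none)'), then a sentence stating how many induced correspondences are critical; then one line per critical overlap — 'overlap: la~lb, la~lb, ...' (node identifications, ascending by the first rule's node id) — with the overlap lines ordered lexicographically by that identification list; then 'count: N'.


label-compatible node identifications between L(r1) and L(r2): 1~1, 1~2, 2~1, 2~2, 3~1, 3~2, 4~3
3 of the induced correspondences are critical overlaps of r1 and r2.
overlap: 1~1, 2~2, 4~3
overlap: 1~1, 3~2, 4~3
overlap: 1~1, 4~3
count: 3


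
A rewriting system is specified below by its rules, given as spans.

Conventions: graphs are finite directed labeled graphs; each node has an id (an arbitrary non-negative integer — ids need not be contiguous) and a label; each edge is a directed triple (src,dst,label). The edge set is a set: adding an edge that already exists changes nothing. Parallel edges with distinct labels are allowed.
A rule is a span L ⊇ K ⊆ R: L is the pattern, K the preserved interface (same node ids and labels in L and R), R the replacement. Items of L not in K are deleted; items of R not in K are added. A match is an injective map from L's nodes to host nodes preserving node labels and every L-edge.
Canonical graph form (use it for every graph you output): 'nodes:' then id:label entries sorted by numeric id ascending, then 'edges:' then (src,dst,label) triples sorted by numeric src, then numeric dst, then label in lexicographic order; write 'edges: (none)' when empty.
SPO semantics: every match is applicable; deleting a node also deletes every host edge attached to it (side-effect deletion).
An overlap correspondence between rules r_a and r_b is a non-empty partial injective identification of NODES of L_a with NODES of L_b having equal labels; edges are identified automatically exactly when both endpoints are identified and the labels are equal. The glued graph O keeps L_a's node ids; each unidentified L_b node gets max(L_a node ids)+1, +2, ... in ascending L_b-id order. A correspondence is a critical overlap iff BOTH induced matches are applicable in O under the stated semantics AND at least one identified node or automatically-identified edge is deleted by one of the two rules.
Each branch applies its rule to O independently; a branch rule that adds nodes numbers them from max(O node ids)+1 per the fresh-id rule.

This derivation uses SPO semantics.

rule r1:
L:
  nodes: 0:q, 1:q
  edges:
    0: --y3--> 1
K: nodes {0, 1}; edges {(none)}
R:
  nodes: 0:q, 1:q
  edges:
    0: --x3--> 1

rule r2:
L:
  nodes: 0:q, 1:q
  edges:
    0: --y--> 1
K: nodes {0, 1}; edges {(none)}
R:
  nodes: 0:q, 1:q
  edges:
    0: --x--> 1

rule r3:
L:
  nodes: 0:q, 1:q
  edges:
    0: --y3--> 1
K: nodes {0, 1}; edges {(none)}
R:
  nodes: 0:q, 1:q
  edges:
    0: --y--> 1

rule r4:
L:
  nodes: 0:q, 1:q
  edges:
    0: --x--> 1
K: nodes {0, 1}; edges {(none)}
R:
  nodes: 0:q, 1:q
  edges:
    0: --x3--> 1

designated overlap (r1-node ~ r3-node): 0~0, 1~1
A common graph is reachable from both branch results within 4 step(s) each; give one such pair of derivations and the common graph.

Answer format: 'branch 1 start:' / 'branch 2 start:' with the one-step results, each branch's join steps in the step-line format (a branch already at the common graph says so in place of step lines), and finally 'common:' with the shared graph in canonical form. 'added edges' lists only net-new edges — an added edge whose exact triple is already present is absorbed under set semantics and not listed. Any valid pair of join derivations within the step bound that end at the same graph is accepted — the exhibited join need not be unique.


branch 1 start:
nodes: 0:q, 1:q
edges: (0,1,x3)
branch 2 start:
nodes: 0:q, 1:q
edges: (0,1,y)
branch 1: already at the common graph (0 steps)
branch 2 step 1: rule r2; match: 0->0, 1->1; deleted nodes (none); deleted edges (0,1,y); added nodes (none); added edges (0,1,x); result: nodes: 0:q, 1:q edges: (0,1,x)
branch 2 step 2: rule r4; match: 0->0, 1->1; deleted nodes (none); deleted edges (0,1,x); added nodes (none); added edges (0,1,x3); result: nodes: 0:q, 1:q edges: (0,1,x3)
common:
nodes: 0:q, 1:q
edges: (0,1,x3)
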